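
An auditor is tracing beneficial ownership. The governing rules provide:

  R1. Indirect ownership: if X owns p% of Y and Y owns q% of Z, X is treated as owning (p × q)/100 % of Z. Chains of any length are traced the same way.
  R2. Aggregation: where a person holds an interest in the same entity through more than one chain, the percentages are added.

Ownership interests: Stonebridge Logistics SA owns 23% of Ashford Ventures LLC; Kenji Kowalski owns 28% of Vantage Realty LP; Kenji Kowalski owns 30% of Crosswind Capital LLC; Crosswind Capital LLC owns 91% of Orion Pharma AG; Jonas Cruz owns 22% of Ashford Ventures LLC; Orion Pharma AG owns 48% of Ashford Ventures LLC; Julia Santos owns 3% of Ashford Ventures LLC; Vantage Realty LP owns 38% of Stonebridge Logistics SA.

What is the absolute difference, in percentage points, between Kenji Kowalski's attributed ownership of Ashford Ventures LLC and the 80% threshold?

64.4488

Chain via Crosswind Capital LLC → Orion Pharma AG (R1): 30% × 91% × 48% = 13.104% of Ashford Ventures LLC.
Chain via Vantage Realty LP → Stonebridge Logistics SA (R1): 28% × 38% × 23% = 2.4472% of Ashford Ventures LLC.
Aggregating (R2): 13.104% + 2.4472% = 15.5512%.
15.5512% falls short of the 80% threshold by 64.4488 percentage points.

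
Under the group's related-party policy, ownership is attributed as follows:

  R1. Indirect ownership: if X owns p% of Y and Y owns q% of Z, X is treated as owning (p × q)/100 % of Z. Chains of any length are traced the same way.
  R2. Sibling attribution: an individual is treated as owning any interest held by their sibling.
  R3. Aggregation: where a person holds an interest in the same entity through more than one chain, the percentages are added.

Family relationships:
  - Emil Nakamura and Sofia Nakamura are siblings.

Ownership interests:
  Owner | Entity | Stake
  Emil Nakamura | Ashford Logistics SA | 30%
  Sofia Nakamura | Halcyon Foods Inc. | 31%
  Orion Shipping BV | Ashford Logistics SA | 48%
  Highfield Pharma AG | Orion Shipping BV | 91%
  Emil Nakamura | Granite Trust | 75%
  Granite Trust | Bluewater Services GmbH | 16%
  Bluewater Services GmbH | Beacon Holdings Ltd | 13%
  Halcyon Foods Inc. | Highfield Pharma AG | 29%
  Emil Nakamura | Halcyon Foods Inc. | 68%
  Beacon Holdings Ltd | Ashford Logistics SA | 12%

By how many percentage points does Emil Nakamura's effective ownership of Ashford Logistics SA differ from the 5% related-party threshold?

By sibling attribution (R2), Emil Nakamura is treated as also owning Sofia Nakamura's interest in Halcyon Foods Inc, giving 68% + 31% = 99%.
Chain via Halcyon Foods Inc. → Highfield Pharma AG → Orion Shipping BV (R1): 99% × 29% × 91% × 48% = 12.540528% of Ashford Logistics SA.
Chain via Granite Trust → Bluewater Services GmbH → Beacon Holdings Ltd (R1): 75% × 16% × 13% × 12% = 0.1872% of Ashford Logistics SA.
Direct interest in Ashford Logistics SA: 30%.
Aggregating (R3): 12.540528% + 0.1872% + 30% = 42.727728%.
42.727728% exceeds the 5% threshold by 37.727728 percentage points.

37.727728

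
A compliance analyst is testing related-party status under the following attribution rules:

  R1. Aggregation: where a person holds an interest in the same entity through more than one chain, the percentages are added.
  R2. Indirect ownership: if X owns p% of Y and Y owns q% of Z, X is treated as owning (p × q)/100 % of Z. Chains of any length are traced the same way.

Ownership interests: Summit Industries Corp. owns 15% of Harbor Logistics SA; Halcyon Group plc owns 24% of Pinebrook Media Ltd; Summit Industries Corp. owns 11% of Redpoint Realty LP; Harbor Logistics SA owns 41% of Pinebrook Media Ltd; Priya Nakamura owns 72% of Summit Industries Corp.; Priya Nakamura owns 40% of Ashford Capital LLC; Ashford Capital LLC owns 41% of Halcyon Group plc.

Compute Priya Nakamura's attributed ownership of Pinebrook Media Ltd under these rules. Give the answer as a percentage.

Chain via Summit Industries Corp. → Harbor Logistics SA (R2): 72% × 15% × 41% = 4.428% of Pinebrook Media Ltd.
Chain via Ashford Capital LLC → Halcyon Group plc (R2): 40% × 41% × 24% = 3.936% of Pinebrook Media Ltd.
Aggregating (R1): 4.428% + 3.936% = 8.364%.

8.364%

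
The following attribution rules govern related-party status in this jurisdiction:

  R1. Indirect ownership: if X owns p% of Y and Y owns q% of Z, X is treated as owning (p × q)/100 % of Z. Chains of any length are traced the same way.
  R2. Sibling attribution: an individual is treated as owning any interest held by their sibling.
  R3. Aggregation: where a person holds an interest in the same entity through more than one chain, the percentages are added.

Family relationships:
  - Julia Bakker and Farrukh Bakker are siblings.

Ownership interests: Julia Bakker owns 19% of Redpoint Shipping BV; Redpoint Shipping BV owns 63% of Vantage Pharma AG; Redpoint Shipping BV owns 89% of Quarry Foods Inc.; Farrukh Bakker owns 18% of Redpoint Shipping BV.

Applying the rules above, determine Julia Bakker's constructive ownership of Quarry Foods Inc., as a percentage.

By sibling attribution (R2), Julia Bakker is treated as also owning Farrukh Bakker's interest in Redpoint Shipping BV, giving 19% + 18% = 37%.
Chain via Redpoint Shipping BV (R1): 37% × 89% = 32.93% of Quarry Foods Inc.

32.93%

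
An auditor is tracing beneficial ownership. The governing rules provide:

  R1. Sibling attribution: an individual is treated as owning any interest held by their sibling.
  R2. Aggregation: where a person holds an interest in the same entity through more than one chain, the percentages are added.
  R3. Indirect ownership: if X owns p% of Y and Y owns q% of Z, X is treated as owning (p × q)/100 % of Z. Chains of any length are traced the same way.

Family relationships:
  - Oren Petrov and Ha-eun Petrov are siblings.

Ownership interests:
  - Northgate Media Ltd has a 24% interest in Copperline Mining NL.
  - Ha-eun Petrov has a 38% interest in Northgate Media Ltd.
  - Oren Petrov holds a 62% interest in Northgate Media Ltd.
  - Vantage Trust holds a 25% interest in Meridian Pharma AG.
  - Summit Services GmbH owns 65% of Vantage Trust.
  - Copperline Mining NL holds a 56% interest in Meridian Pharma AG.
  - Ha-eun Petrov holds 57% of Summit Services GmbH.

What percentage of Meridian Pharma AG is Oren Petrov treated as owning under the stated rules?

22.7025%

By sibling attribution (R1), Oren Petrov is treated as also owning Ha-eun Petrov's interest in Northgate Media Ltd, giving 62% + 38% = 100%.
By sibling attribution (R1), Oren Petrov is treated as owning Ha-eun Petrov's 57% interest in Summit Services GmbH.
Chain via Northgate Media Ltd → Copperline Mining NL (R3): 100% × 24% × 56% = 13.44% of Meridian Pharma AG.
Chain via Summit Services GmbH → Vantage Trust (R3): 57% × 65% × 25% = 9.2625% of Meridian Pharma AG.
Aggregating (R2): 13.44% + 9.2625% = 22.7025%.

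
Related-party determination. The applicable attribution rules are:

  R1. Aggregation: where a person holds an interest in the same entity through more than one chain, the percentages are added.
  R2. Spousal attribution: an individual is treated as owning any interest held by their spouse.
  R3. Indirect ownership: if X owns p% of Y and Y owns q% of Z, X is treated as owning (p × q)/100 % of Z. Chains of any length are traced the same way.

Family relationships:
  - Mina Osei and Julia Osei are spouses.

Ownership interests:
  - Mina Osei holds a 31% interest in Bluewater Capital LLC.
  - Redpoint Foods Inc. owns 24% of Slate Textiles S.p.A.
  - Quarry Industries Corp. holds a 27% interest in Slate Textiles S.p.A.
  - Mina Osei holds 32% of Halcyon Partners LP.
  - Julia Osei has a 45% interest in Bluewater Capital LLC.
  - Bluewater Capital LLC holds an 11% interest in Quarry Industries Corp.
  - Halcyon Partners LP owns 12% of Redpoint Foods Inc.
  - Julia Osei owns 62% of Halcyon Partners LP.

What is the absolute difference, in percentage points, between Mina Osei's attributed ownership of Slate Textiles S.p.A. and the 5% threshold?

0.0356

By spousal attribution (R2), Mina Osei is treated as also owning Julia Osei's interest in Halcyon Partners LP, giving 32% + 62% = 94%.
By spousal attribution (R2), Mina Osei is treated as also owning Julia Osei's interest in Bluewater Capital LLC, giving 31% + 45% = 76%.
Chain via Halcyon Partners LP → Redpoint Foods Inc. (R3): 94% × 12% × 24% = 2.7072% of Slate Textiles S.p.A.
Chain via Bluewater Capital LLC → Quarry Industries Corp. (R3): 76% × 11% × 27% = 2.2572% of Slate Textiles S.p.A.
Aggregating (R1): 2.7072% + 2.2572% = 4.9644%.
4.9644% falls short of the 5% threshold by 0.0356 percentage points.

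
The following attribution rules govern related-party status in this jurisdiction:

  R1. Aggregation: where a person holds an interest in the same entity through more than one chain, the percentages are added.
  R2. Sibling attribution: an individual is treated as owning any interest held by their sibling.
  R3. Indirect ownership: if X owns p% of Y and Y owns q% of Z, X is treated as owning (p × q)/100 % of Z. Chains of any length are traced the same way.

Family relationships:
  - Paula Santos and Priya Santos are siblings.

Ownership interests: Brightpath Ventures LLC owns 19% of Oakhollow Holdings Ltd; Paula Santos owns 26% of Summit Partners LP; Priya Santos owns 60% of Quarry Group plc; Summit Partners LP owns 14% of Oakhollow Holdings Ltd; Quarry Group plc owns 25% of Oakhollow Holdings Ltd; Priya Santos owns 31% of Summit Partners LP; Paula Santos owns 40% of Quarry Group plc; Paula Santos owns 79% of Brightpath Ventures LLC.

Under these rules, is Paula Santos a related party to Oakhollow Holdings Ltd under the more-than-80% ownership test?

No

By sibling attribution (R2), Paula Santos is treated as also owning Priya Santos's interest in Quarry Group plc, giving 40% + 60% = 100%.
By sibling attribution (R2), Paula Santos is treated as also owning Priya Santos's interest in Summit Partners LP, giving 26% + 31% = 57%.
Chain via Brightpath Ventures LLC (R3): 79% × 19% = 15.01% of Oakhollow Holdings Ltd.
Chain via Quarry Group plc (R3): 100% × 25% = 25% of Oakhollow Holdings Ltd.
Chain via Summit Partners LP (R3): 57% × 14% = 7.98% of Oakhollow Holdings Ltd.
Aggregating (R1): 15.01% + 25% + 7.98% = 47.99%.
47.99% does not exceed the 80% threshold, so Paula is not a related party to Oakhollow Holdings Ltd.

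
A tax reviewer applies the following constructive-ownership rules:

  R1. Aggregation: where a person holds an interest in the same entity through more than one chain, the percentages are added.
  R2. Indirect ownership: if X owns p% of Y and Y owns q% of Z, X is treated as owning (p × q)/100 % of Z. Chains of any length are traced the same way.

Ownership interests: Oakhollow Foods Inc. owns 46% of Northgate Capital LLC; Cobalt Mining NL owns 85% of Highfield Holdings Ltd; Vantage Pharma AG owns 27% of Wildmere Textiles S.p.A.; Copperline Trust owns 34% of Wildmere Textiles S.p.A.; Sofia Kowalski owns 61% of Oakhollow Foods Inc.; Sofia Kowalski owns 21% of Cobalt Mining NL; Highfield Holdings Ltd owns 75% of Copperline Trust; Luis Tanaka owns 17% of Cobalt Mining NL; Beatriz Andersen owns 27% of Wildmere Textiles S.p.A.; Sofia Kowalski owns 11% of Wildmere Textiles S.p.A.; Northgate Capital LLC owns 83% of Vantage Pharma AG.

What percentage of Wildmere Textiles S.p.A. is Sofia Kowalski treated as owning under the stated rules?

21.839996%

Chain via Cobalt Mining NL → Highfield Holdings Ltd → Copperline Trust (R2): 21% × 85% × 75% × 34% = 4.55175% of Wildmere Textiles S.p.A.
Chain via Oakhollow Foods Inc. → Northgate Capital LLC → Vantage Pharma AG (R2): 61% × 46% × 83% × 27% = 6.288246% of Wildmere Textiles S.p.A.
Direct interest in Wildmere Textiles S.p.A: 11%.
Aggregating (R1): 4.55175% + 6.288246% + 11% = 21.839996%.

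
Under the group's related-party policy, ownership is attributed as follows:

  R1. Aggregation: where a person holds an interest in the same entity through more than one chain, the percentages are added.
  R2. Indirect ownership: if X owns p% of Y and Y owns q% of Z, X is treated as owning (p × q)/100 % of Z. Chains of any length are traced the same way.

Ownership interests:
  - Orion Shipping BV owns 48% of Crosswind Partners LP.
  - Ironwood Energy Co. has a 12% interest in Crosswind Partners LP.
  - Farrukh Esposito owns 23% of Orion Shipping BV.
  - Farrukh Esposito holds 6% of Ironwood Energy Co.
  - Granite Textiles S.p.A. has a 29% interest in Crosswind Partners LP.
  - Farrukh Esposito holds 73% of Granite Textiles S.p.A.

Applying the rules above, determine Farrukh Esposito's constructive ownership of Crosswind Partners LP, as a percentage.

32.93%

Chain via Orion Shipping BV (R2): 23% × 48% = 11.04% of Crosswind Partners LP.
Chain via Granite Textiles S.p.A. (R2): 73% × 29% = 21.17% of Crosswind Partners LP.
Chain via Ironwood Energy Co. (R2): 6% × 12% = 0.72% of Crosswind Partners LP.
Aggregating (R1): 11.04% + 21.17% + 0.72% = 32.93%.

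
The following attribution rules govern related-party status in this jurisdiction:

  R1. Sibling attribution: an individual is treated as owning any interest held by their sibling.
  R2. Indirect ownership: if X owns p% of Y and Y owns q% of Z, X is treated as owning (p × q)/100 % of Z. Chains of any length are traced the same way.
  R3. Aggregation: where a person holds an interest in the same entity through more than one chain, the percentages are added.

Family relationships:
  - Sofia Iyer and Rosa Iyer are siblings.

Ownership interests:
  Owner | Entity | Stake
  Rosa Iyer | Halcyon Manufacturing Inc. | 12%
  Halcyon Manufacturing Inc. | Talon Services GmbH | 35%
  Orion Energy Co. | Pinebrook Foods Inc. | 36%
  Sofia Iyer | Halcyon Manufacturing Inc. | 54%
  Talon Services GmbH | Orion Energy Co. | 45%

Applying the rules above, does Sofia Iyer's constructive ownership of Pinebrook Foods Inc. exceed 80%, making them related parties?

By sibling attribution (R1), Sofia Iyer is treated as also owning Rosa Iyer's interest in Halcyon Manufacturing Inc, giving 54% + 12% = 66%.
Chain via Halcyon Manufacturing Inc. → Talon Services GmbH → Orion Energy Co. (R2): 66% × 35% × 45% × 36% = 3.7422% of Pinebrook Foods Inc.
3.7422% does not exceed the 80% threshold, so Sofia is not a related party to Pinebrook Foods Inc.

No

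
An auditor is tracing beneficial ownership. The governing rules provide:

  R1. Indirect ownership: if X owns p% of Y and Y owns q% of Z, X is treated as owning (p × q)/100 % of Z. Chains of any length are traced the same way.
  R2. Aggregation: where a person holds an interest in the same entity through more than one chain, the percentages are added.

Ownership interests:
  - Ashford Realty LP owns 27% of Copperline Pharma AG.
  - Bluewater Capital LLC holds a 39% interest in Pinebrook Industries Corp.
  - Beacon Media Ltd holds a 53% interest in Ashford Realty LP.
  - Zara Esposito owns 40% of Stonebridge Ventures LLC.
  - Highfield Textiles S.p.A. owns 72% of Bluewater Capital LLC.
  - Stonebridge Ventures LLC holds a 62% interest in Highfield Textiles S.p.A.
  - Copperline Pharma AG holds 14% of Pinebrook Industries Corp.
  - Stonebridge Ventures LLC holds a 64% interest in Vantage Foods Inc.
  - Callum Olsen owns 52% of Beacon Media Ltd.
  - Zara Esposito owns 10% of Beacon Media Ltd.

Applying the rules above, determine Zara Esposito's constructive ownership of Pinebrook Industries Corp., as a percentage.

Chain via Stonebridge Ventures LLC → Highfield Textiles S.p.A. → Bluewater Capital LLC (R1): 40% × 62% × 72% × 39% = 6.96384% of Pinebrook Industries Corp.
Chain via Beacon Media Ltd → Ashford Realty LP → Copperline Pharma AG (R1): 10% × 53% × 27% × 14% = 0.20034% of Pinebrook Industries Corp.
Aggregating (R2): 6.96384% + 0.20034% = 7.16418%.

7.16418%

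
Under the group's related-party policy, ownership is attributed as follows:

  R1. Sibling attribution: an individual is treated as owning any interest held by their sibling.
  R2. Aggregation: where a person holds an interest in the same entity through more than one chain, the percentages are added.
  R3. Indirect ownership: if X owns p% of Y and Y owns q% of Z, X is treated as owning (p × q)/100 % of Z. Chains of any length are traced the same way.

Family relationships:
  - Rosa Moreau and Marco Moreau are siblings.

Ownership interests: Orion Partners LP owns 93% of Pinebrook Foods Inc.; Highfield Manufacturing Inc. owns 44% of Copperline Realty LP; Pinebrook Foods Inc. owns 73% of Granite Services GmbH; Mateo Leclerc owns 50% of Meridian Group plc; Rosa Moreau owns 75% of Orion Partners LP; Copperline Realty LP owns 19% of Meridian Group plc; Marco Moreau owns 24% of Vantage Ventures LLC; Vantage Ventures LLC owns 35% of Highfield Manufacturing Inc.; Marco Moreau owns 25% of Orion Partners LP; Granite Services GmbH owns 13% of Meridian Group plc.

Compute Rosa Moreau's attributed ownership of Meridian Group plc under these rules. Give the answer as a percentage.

By sibling attribution (R1), Rosa Moreau is treated as also owning Marco Moreau's interest in Orion Partners LP, giving 75% + 25% = 100%.
By sibling attribution (R1), Rosa Moreau is treated as owning Marco Moreau's 24% interest in Vantage Ventures LLC.
Chain via Orion Partners LP → Pinebrook Foods Inc. → Granite Services GmbH (R3): 100% × 93% × 73% × 13% = 8.8257% of Meridian Group plc.
Chain via Vantage Ventures LLC → Highfield Manufacturing Inc. → Copperline Realty LP (R3): 24% × 35% × 44% × 19% = 0.70224% of Meridian Group plc.
Aggregating (R2): 8.8257% + 0.70224% = 9.52794%.

9.52794%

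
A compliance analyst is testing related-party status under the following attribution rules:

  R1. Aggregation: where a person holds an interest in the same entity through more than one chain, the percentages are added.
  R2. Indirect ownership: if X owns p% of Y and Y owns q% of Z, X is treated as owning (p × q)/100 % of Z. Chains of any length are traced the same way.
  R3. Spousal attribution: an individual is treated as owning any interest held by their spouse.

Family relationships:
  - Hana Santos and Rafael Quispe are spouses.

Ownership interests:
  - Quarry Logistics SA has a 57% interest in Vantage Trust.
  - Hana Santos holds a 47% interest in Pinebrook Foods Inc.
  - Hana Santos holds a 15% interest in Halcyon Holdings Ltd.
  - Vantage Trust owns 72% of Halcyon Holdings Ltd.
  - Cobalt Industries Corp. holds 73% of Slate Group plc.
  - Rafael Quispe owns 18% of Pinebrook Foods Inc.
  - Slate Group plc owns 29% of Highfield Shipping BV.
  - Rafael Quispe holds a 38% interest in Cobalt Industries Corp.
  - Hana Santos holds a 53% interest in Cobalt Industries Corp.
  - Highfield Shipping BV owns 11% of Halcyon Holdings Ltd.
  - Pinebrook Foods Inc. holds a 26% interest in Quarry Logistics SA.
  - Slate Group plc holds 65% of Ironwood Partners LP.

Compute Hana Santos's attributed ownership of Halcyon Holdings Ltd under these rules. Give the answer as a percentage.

By spousal attribution (R3), Hana Santos is treated as also owning Rafael Quispe's interest in Pinebrook Foods Inc, giving 47% + 18% = 65%.
By spousal attribution (R3), Hana Santos is treated as also owning Rafael Quispe's interest in Cobalt Industries Corp, giving 53% + 38% = 91%.
Chain via Pinebrook Foods Inc. → Quarry Logistics SA → Vantage Trust (R2): 65% × 26% × 57% × 72% = 6.93576% of Halcyon Holdings Ltd.
Chain via Cobalt Industries Corp. → Slate Group plc → Highfield Shipping BV (R2): 91% × 73% × 29% × 11% = 2.119117% of Halcyon Holdings Ltd.
Direct interest in Halcyon Holdings Ltd: 15%.
Aggregating (R1): 6.93576% + 2.119117% + 15% = 24.054877%.

24.054877%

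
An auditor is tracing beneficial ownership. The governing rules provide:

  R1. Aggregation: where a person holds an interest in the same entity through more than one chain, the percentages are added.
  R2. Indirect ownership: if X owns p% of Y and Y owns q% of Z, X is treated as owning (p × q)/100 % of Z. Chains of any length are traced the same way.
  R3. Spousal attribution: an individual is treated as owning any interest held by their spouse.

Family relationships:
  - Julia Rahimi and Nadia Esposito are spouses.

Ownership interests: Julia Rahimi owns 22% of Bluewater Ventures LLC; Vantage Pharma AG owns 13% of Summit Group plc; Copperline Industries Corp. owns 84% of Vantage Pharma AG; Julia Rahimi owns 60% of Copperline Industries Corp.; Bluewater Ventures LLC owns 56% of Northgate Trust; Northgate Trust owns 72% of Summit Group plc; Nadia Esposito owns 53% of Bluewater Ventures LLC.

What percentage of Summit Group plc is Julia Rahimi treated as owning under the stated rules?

By spousal attribution (R3), Julia Rahimi is treated as also owning Nadia Esposito's interest in Bluewater Ventures LLC, giving 22% + 53% = 75%.
Chain via Copperline Industries Corp. → Vantage Pharma AG (R2): 60% × 84% × 13% = 6.552% of Summit Group plc.
Chain via Bluewater Ventures LLC → Northgate Trust (R2): 75% × 56% × 72% = 30.24% of Summit Group plc.
Aggregating (R1): 6.552% + 30.24% = 36.792%.

36.792%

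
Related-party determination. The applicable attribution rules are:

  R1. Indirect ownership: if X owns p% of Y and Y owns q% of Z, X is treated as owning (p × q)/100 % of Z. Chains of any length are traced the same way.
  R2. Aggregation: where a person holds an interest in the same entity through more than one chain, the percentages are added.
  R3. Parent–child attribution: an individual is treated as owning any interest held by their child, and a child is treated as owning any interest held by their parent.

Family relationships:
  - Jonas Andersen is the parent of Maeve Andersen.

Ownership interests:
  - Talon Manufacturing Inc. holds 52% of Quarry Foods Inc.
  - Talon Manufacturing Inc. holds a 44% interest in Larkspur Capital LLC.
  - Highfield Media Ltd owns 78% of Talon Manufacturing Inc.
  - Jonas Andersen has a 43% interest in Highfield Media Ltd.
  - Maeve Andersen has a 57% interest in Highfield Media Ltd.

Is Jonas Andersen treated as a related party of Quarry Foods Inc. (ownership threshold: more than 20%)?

Yes

By parent–child attribution (R3), Jonas Andersen is treated as also owning Maeve Andersen's interest in Highfield Media Ltd, giving 43% + 57% = 100%.
Chain via Highfield Media Ltd → Talon Manufacturing Inc. (R1): 100% × 78% × 52% = 40.56% of Quarry Foods Inc.
40.56% exceeds the 20% threshold, so Jonas is a related party to Quarry Foods Inc.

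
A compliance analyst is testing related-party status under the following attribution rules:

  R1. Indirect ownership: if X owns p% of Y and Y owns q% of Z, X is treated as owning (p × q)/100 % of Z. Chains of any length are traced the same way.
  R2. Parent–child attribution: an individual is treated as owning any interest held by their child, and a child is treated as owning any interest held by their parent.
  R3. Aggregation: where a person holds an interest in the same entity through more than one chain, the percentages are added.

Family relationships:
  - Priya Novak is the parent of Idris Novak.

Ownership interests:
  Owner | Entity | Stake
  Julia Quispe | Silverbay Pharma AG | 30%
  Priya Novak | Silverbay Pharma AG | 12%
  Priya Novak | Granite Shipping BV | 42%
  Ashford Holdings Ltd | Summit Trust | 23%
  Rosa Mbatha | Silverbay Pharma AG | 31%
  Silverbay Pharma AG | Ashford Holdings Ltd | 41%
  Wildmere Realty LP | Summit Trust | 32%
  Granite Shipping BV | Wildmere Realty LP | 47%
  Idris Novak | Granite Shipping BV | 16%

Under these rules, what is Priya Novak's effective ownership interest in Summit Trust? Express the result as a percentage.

9.8548%

By parent–child attribution (R2), Priya Novak is treated as also owning Idris Novak's interest in Granite Shipping BV, giving 42% + 16% = 58%.
Chain via Granite Shipping BV → Wildmere Realty LP (R1): 58% × 47% × 32% = 8.7232% of Summit Trust.
Chain via Silverbay Pharma AG → Ashford Holdings Ltd (R1): 12% × 41% × 23% = 1.1316% of Summit Trust.
Aggregating (R3): 8.7232% + 1.1316% = 9.8548%.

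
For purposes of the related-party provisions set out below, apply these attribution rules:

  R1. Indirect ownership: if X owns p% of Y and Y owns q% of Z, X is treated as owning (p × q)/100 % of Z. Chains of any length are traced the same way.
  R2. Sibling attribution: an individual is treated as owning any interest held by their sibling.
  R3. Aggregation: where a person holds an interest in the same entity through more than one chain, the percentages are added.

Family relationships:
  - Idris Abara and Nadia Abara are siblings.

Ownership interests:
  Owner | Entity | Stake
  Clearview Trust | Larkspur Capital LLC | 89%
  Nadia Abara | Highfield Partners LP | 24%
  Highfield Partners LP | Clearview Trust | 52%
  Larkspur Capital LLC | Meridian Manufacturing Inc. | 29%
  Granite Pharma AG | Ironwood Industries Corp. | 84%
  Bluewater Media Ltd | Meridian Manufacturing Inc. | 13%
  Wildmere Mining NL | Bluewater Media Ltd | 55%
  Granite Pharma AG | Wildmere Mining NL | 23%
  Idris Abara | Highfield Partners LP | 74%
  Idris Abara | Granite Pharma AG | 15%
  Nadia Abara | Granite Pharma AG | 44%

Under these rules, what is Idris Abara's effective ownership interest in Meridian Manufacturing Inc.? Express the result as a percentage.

By sibling attribution (R2), Idris Abara is treated as also owning Nadia Abara's interest in Highfield Partners LP, giving 74% + 24% = 98%.
By sibling attribution (R2), Idris Abara is treated as also owning Nadia Abara's interest in Granite Pharma AG, giving 15% + 44% = 59%.
Chain via Highfield Partners LP → Clearview Trust → Larkspur Capital LLC (R1): 98% × 52% × 89% × 29% = 13.152776% of Meridian Manufacturing Inc.
Chain via Granite Pharma AG → Wildmere Mining NL → Bluewater Media Ltd (R1): 59% × 23% × 55% × 13% = 0.970255% of Meridian Manufacturing Inc.
Aggregating (R3): 13.152776% + 0.970255% = 14.123031%.

14.123031%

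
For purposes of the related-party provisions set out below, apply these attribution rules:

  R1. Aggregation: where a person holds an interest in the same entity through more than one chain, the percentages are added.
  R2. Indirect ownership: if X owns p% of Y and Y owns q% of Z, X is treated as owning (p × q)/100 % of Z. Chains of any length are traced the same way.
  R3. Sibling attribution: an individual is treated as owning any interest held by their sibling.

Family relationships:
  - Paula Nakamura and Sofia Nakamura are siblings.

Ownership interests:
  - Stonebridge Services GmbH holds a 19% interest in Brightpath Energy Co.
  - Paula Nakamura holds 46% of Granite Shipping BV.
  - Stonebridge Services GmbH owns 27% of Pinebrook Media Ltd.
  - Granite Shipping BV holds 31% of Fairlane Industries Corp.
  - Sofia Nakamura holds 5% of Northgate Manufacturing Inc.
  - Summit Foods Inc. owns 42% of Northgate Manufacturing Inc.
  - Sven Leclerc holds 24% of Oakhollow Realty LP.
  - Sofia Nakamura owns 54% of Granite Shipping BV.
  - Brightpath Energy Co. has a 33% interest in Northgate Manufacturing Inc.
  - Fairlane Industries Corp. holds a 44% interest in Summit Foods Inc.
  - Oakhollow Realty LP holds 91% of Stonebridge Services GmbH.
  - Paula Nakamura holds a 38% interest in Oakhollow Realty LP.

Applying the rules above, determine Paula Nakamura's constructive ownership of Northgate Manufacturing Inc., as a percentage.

12.896966%

By sibling attribution (R3), Paula Nakamura is treated as also owning Sofia Nakamura's interest in Granite Shipping BV, giving 46% + 54% = 100%.
By sibling attribution (R3), Paula Nakamura is treated as owning Sofia Nakamura's 5% interest in Northgate Manufacturing Inc.
Chain via Oakhollow Realty LP → Stonebridge Services GmbH → Brightpath Energy Co. (R2): 38% × 91% × 19% × 33% = 2.168166% of Northgate Manufacturing Inc.
Chain via Granite Shipping BV → Fairlane Industries Corp. → Summit Foods Inc. (R2): 100% × 31% × 44% × 42% = 5.7288% of Northgate Manufacturing Inc.
Direct interest in Northgate Manufacturing Inc: 5%.
Aggregating (R1): 2.168166% + 5.7288% + 5% = 12.896966%.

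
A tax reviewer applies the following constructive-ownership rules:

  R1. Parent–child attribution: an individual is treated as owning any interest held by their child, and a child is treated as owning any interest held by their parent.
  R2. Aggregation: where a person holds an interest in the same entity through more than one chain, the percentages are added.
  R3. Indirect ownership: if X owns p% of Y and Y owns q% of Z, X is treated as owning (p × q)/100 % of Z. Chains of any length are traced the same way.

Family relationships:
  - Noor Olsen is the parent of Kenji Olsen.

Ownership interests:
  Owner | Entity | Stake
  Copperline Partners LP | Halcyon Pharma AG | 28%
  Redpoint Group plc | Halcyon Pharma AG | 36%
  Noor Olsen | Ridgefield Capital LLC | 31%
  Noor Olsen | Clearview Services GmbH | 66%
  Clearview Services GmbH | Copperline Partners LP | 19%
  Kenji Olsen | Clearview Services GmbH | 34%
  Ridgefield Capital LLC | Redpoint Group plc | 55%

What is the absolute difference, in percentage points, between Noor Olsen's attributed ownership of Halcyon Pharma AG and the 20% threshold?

8.542

By parent–child attribution (R1), Noor Olsen is treated as also owning Kenji Olsen's interest in Clearview Services GmbH, giving 66% + 34% = 100%.
Chain via Clearview Services GmbH → Copperline Partners LP (R3): 100% × 19% × 28% = 5.32% of Halcyon Pharma AG.
Chain via Ridgefield Capital LLC → Redpoint Group plc (R3): 31% × 55% × 36% = 6.138% of Halcyon Pharma AG.
Aggregating (R2): 5.32% + 6.138% = 11.458%.
11.458% falls short of the 20% threshold by 8.542 percentage points.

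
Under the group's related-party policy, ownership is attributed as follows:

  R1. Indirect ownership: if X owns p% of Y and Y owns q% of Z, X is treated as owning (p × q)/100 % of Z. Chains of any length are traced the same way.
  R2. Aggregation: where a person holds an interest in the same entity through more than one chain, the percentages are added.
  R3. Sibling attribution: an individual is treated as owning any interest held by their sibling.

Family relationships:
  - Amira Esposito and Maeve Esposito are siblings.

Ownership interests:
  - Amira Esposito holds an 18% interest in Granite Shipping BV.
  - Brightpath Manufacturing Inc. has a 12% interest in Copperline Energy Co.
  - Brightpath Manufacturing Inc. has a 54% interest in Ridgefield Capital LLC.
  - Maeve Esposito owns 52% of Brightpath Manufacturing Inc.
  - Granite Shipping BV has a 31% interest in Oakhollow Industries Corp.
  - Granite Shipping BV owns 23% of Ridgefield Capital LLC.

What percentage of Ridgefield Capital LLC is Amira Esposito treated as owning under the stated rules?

32.22%

By sibling attribution (R3), Amira Esposito is treated as owning Maeve Esposito's 52% interest in Brightpath Manufacturing Inc.
Chain via Granite Shipping BV (R1): 18% × 23% = 4.14% of Ridgefield Capital LLC.
Chain via Brightpath Manufacturing Inc. (R1): 52% × 54% = 28.08% of Ridgefield Capital LLC.
Aggregating (R2): 4.14% + 28.08% = 32.22%.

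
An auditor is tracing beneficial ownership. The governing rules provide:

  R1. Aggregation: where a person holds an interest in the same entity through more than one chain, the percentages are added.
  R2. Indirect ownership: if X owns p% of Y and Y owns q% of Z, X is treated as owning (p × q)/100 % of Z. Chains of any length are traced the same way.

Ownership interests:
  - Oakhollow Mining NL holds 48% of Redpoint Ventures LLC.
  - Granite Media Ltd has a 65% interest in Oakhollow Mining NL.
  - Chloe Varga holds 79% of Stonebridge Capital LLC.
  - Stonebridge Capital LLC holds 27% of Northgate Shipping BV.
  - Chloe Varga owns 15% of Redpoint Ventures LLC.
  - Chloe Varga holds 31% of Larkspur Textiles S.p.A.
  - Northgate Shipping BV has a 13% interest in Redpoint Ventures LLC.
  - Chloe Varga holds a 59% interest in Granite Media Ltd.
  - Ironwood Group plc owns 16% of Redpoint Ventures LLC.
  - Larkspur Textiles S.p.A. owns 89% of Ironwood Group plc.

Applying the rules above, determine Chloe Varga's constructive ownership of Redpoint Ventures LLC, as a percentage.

Chain via Larkspur Textiles S.p.A. → Ironwood Group plc (R2): 31% × 89% × 16% = 4.4144% of Redpoint Ventures LLC.
Chain via Granite Media Ltd → Oakhollow Mining NL (R2): 59% × 65% × 48% = 18.408% of Redpoint Ventures LLC.
Chain via Stonebridge Capital LLC → Northgate Shipping BV (R2): 79% × 27% × 13% = 2.7729% of Redpoint Ventures LLC.
Direct interest in Redpoint Ventures LLC: 15%.
Aggregating (R1): 4.4144% + 18.408% + 2.7729% + 15% = 40.5953%.

40.5953%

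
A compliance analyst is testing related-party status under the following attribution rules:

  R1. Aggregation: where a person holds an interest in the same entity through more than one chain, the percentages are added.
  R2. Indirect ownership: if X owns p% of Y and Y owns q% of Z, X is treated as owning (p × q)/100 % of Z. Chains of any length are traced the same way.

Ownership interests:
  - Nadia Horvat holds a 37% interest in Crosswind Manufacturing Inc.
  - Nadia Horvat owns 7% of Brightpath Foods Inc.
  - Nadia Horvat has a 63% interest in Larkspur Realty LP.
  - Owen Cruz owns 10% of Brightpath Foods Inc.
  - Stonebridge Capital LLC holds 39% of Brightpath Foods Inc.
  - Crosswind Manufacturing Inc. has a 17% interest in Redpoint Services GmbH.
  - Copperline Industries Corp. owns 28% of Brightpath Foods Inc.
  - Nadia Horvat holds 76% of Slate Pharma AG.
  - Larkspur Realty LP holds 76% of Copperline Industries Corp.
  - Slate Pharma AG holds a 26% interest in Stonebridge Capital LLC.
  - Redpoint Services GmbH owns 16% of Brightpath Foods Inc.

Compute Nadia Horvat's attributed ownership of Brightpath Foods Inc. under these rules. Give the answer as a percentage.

Chain via Crosswind Manufacturing Inc. → Redpoint Services GmbH (R2): 37% × 17% × 16% = 1.0064% of Brightpath Foods Inc.
Chain via Slate Pharma AG → Stonebridge Capital LLC (R2): 76% × 26% × 39% = 7.7064% of Brightpath Foods Inc.
Chain via Larkspur Realty LP → Copperline Industries Corp. (R2): 63% × 76% × 28% = 13.4064% of Brightpath Foods Inc.
Direct interest in Brightpath Foods Inc: 7%.
Aggregating (R1): 1.0064% + 7.7064% + 13.4064% + 7% = 29.1192%.

29.1192%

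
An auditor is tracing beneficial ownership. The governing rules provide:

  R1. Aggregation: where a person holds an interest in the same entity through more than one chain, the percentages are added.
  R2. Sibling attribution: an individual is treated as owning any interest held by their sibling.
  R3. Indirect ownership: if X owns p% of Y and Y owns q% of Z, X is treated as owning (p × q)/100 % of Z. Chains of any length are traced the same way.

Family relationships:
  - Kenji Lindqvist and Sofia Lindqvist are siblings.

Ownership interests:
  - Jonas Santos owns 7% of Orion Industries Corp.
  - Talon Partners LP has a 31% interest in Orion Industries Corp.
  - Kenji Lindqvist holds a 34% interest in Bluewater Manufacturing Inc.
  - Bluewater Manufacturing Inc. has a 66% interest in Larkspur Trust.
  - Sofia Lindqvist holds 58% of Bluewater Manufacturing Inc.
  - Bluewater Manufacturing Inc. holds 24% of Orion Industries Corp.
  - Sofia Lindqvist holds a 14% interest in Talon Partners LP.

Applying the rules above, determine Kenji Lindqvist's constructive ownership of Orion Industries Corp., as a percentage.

By sibling attribution (R2), Kenji Lindqvist is treated as also owning Sofia Lindqvist's interest in Bluewater Manufacturing Inc, giving 34% + 58% = 92%.
By sibling attribution (R2), Kenji Lindqvist is treated as owning Sofia Lindqvist's 14% interest in Talon Partners LP.
Chain via Bluewater Manufacturing Inc. (R3): 92% × 24% = 22.08% of Orion Industries Corp.
Chain via Talon Partners LP (R3): 14% × 31% = 4.34% of Orion Industries Corp.
Aggregating (R1): 22.08% + 4.34% = 26.42%.

26.42%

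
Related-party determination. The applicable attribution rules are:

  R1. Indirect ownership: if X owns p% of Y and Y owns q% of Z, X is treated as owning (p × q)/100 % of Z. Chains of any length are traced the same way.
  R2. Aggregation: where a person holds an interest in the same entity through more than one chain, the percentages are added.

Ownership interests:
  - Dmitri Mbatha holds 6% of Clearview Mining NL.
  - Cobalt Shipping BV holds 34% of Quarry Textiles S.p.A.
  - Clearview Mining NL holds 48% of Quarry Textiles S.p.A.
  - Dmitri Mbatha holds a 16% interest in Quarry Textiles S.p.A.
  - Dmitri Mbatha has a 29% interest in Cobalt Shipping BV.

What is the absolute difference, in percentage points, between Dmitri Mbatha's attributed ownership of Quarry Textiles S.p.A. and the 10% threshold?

18.74

Chain via Cobalt Shipping BV (R1): 29% × 34% = 9.86% of Quarry Textiles S.p.A.
Chain via Clearview Mining NL (R1): 6% × 48% = 2.88% of Quarry Textiles S.p.A.
Direct interest in Quarry Textiles S.p.A: 16%.
Aggregating (R2): 9.86% + 2.88% + 16% = 28.74%.
28.74% exceeds the 10% threshold by 18.74 percentage points.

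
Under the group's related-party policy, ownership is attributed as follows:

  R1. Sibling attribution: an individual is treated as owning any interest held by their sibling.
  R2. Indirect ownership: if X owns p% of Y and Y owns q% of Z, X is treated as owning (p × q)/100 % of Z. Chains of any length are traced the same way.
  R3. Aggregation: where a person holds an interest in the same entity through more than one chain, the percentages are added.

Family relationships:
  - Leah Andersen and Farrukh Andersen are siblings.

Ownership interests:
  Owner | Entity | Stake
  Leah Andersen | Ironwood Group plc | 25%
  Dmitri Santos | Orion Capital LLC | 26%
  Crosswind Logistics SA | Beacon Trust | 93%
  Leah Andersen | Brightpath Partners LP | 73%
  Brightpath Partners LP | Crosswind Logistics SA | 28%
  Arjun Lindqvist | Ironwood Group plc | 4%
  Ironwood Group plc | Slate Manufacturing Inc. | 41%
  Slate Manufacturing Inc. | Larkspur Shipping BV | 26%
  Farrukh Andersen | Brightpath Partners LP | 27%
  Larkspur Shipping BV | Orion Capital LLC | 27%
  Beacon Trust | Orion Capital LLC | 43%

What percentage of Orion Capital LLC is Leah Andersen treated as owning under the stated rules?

By sibling attribution (R1), Leah Andersen is treated as also owning Farrukh Andersen's interest in Brightpath Partners LP, giving 73% + 27% = 100%.
Chain via Brightpath Partners LP → Crosswind Logistics SA → Beacon Trust (R2): 100% × 28% × 93% × 43% = 11.1972% of Orion Capital LLC.
Chain via Ironwood Group plc → Slate Manufacturing Inc. → Larkspur Shipping BV (R2): 25% × 41% × 26% × 27% = 0.71955% of Orion Capital LLC.
Aggregating (R3): 11.1972% + 0.71955% = 11.91675%.

11.91675%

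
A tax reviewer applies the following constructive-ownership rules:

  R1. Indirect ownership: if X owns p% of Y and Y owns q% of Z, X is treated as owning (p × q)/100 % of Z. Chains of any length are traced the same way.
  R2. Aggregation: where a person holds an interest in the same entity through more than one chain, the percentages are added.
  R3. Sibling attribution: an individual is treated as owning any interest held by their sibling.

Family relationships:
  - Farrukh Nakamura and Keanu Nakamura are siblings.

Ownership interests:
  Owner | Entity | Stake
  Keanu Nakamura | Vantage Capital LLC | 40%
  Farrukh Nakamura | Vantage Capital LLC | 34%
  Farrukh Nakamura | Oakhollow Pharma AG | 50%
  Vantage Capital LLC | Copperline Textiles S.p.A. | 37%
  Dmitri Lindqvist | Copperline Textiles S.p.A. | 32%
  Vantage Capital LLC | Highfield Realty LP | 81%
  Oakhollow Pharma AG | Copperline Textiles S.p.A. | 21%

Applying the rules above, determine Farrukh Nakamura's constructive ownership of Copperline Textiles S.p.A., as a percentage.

By sibling attribution (R3), Farrukh Nakamura is treated as also owning Keanu Nakamura's interest in Vantage Capital LLC, giving 34% + 40% = 74%.
Chain via Vantage Capital LLC (R1): 74% × 37% = 27.38% of Copperline Textiles S.p.A.
Chain via Oakhollow Pharma AG (R1): 50% × 21% = 10.5% of Copperline Textiles S.p.A.
Aggregating (R2): 27.38% + 10.5% = 37.88%.

37.88%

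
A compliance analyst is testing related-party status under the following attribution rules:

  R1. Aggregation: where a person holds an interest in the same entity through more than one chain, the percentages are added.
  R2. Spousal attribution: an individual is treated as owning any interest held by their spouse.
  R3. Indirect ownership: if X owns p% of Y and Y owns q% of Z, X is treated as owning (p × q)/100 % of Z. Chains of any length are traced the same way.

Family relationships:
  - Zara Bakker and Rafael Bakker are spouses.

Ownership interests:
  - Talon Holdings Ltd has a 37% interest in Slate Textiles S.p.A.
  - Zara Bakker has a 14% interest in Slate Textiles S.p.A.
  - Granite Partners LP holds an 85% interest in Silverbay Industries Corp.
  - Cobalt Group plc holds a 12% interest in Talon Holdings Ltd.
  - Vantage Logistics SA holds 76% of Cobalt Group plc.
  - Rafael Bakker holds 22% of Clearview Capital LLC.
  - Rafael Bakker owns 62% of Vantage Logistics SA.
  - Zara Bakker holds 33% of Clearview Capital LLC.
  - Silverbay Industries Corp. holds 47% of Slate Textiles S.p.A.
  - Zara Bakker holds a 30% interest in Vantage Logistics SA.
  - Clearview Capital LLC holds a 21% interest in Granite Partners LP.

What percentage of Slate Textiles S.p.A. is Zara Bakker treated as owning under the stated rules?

21.718673%

By spousal attribution (R2), Zara Bakker is treated as also owning Rafael Bakker's interest in Clearview Capital LLC, giving 33% + 22% = 55%.
By spousal attribution (R2), Zara Bakker is treated as also owning Rafael Bakker's interest in Vantage Logistics SA, giving 30% + 62% = 92%.
Chain via Clearview Capital LLC → Granite Partners LP → Silverbay Industries Corp. (R3): 55% × 21% × 85% × 47% = 4.614225% of Slate Textiles S.p.A.
Chain via Vantage Logistics SA → Cobalt Group plc → Talon Holdings Ltd (R3): 92% × 76% × 12% × 37% = 3.104448% of Slate Textiles S.p.A.
Direct interest in Slate Textiles S.p.A: 14%.
Aggregating (R1): 4.614225% + 3.104448% + 14% = 21.718673%.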